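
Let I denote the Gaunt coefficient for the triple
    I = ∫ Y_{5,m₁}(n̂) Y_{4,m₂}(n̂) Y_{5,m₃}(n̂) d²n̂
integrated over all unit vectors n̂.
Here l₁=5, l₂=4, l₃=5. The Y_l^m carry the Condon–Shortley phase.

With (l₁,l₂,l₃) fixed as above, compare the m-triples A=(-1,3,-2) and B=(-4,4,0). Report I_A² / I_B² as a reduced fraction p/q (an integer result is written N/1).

5/36

Same 5,4,5: normalisation and zero-m 3j drop out of the ratio.
A: Δ: 4! 6! 4! / 15! → 1/3153150; sum: t=3:−1/5184 t=4:+1/6912 = -1/20736; 3j²(5 4 5; -1 3 -2) = Δ·Π!·Σ² = 5/2574  (sign +1)
B: Δ: 4! 6! 4! / 15! → 1/3153150; sum: t=4:+1/69120 = 1/69120; 3j²(5 4 5; -4 4 0) = Δ·Π!·Σ² = 2/143  (sign -1)
I_A²/I_B² = (5/2574)/(2/143) = 5/36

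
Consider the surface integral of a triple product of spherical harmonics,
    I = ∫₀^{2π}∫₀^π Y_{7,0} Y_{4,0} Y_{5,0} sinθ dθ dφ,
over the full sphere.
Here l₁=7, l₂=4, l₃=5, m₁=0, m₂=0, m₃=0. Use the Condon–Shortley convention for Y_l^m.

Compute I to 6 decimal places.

0.139120

Rules hold: Σm=0, L=16 even, 3≤5≤11.
N = 15·9·11 = 1485
Δ = 6!·8!·2!/17! = 1/6126120
Racah Σ t=2..4: t=2:+1/69120 t=3:−1/20736 t=4:+1/69120 = -1/51840
⇒ 3j(7 4 5; 0 0 0)² = 280/21879, sgn +1
(m-triple is (0,0,0) — same symbol as above.)
4πI² = N·(3j₀)²·(3jₘ)² = 392000/1611753
I = +1·√(0.243213/4π) = 0.13911977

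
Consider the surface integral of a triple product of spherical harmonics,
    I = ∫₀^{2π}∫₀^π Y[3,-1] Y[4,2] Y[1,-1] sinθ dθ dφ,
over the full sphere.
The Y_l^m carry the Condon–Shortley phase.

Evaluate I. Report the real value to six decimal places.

0.238414

Rules hold: Σm=0, L=8 even, 1≤1≤7.
N = 7·9·3 = 189
Δ = 6!·0!·2!/9! = 1/252
Racah Σ t=3..3: t=3:−1/36 = -1/36
⇒ 3j(3 4 1; 0 0 0)² = 4/63, sgn +1
Racah Σ t=4..4: t=4:+1/96 = 1/96
⇒ 3j(3 4 1; -1 2 -1)² = 5/84, sgn +1
4πI² = N·(3j₀)²·(3jₘ)² = 5/7
I = +1·√(0.714286/4π) = 0.23841361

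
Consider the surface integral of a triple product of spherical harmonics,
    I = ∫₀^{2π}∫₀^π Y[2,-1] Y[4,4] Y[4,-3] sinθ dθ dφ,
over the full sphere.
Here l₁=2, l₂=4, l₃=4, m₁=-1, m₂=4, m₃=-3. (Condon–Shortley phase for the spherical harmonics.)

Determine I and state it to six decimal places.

0.198645

m-sum 0 ✓  L=10 even ✓  2≤4≤6 ✓
Π(2lᵢ+1) = 5×9×9 = 405
triangle coeff Δ(2,4,4) = 1/13860
Σ_t [0,2]: t=0:+1/192 t=1:−1/36 t=2:+1/192 = -5/288
(3j)²=20/693 [(2 4 4; 0 0 0)], sign=-1
Σ_t [2,2]: t=2:+1/1440 = 1/1440
(3j)²=7/165 [(2 4 4; -1 4 -3)], sign=-1
⇒ 4πI² = 60/121
I = (+1)√(60/121/(4π)) = 0.19864517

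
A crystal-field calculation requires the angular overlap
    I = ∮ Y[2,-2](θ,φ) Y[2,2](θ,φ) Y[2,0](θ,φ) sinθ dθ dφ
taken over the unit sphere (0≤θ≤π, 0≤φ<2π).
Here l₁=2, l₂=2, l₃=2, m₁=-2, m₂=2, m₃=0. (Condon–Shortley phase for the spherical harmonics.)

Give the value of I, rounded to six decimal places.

Rules hold: Σm=0, L=6 even, 0≤2≤4.
N = 5·5·5 = 125
Δ = 2!·2!·2!/7! = 1/630
Racah Σ t=0..2: t=0:+1/8 t=1:−1/1 t=2:+1/8 = -3/4
⇒ 3j(2 2 2; 0 0 0)² = 2/35, sgn -1
Racah Σ t=2..2: t=2:+1/8 = 1/8
⇒ 3j(2 2 2; -2 2 0)² = 2/35, sgn +1
4πI² = N·(3j₀)²·(3jₘ)² = 20/49
I = -1·√(0.408163/4π) = -0.18022375

-0.180224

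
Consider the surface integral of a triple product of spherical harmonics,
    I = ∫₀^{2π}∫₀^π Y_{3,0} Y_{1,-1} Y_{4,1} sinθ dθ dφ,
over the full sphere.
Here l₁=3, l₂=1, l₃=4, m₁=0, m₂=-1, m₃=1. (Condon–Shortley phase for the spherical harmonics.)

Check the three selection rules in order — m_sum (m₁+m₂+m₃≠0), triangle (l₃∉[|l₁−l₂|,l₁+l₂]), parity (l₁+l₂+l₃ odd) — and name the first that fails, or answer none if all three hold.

m₁+m₂+m₃ = 0 − 1 + 1 = 0  ✓
triangle: |3−1|=2 ≤ l₃=4 ≤ 3+1=4  ✓
parity: l₁+l₂+l₃ = 8 is even  ✓

none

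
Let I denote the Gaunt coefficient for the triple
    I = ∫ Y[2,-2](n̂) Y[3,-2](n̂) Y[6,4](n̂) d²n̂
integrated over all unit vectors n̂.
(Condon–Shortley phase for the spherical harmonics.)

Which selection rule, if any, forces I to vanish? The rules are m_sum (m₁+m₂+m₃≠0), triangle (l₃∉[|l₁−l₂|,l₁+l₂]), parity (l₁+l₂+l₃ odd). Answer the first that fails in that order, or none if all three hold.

Σmᵢ = 0  ✓
l₃∈[|l₁−l₂|,l₁+l₂]=[1,5], have l₃=6  ✗
Σlᵢ = 11 ⇒ odd

triangle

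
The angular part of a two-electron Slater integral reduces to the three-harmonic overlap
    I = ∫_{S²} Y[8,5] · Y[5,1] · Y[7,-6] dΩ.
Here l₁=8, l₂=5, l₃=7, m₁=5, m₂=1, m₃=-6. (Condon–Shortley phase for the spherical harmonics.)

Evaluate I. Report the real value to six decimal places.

m-sum 0 ✓  L=20 even ✓  3≤7≤13 ✓
Π(2lᵢ+1) = 17×11×15 = 2805
triangle coeff Δ(8,5,7) = 1/814773960
Σ_t [1,5]: t=1:−1/87091200 t=2:+1/4976640 t=3:−1/2073600 t=4:+1/4976640 t=5:−1/87091200 = -1/9676800
(3j)²=360/46189 [(8 5 7; 0 0 0)], sign=+1
Σ_t [2,3]: t=2:+1/418037760 t=3:−1/783820800 = 1/895795200
(3j)²=143/23256 [(8 5 7; 5 1 -6)], sign=-1
⇒ 4πI² = 825/6137
I = (-1)√(825/6137/(4π)) = -0.10342939

-0.103429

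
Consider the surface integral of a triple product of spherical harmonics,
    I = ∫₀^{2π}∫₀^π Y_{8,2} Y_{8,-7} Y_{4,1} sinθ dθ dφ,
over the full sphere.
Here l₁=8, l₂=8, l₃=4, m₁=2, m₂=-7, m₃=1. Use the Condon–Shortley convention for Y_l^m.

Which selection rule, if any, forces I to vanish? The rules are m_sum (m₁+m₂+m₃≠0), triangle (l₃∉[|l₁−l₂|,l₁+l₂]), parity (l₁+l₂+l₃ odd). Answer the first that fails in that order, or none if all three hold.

Σmᵢ = -4  ✗
l₃∈[|l₁−l₂|,l₁+l₂]=[0,16], have l₃=4
Σlᵢ = 20 ⇒ even

m_sum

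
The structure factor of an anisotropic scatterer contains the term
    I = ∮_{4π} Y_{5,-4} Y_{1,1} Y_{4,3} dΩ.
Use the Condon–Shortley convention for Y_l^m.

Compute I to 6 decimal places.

0.294638

m-sum 0 ✓  L=10 even ✓  4≤4≤6 ✓
Π(2lᵢ+1) = 11×3×9 = 297
triangle coeff Δ(5,1,4) = 1/495
Σ_t [1,1]: t=1:−1/576 = -1/576
(3j)²=5/99 [(5 1 4; 0 0 0)], sign=-1
Σ_t [2,2]: t=2:+1/10080 = 1/10080
(3j)²=4/55 [(5 1 4; -4 1 3)], sign=-1
⇒ 4πI² = 12/11
I = (+1)√(12/11/(4π)) = 0.29463840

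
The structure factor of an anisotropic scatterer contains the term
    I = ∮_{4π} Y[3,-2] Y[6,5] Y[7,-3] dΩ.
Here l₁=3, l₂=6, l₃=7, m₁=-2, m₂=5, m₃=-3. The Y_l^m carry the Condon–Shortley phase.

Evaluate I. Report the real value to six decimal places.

0.120821

m-sum 0 ✓  L=16 even ✓  3≤7≤9 ✓
Π(2lᵢ+1) = 7×13×15 = 1365
triangle coeff Δ(3,6,7) = 1/2042040
Σ_t [0,2]: t=0:+1/207360 t=1:−1/57600 t=2:+1/207360 = -1/129600
(3j)²=168/12155 [(3 6 7; 0 0 0)], sign=+1
Σ_t [1,2]: t=1:−1/87091200 t=2:+1/4354560 = 19/87091200
(3j)²=361/37128 [(3 6 7; -2 5 -3)], sign=+1
⇒ 4πI² = 7581/41327
I = (+1)√(7581/41327/(4π)) = 0.12082071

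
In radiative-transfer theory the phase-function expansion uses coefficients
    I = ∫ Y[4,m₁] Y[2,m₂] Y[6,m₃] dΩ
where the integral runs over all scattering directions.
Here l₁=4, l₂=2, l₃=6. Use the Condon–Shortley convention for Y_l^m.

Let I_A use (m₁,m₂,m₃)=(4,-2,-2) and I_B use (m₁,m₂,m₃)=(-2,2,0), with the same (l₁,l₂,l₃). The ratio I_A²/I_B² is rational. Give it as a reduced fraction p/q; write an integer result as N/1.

1/15

Shared (l₁,l₂,l₃)=(4,2,6): N and (l;000)² cancel in I_A²/I_B².
A: Δ = 0!·8!·4!/13! = 1/6435; Racah Σ t=0..0: t=0:+1/967680 = 1/967680; ⇒ 3j(4 2 6; 4 -2 -2)² = 1/6435, sgn +1
B: Δ = 0!·8!·4!/13! = 1/6435; Racah Σ t=0..0: t=0:+1/34560 = 1/34560; ⇒ 3j(4 2 6; -2 2 0)² = 1/429, sgn +1
I_A²/I_B² = (1/6435)/(1/429) = 1/15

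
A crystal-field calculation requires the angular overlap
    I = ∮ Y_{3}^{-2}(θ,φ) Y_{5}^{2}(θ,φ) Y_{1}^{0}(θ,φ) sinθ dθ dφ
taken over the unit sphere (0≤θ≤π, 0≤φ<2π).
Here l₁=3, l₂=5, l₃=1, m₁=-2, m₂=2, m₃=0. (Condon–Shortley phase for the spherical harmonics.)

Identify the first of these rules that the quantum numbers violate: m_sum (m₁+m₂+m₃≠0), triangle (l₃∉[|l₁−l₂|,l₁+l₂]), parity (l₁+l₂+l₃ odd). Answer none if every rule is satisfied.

triangle

azimuthal sum: -2 + 2 + 0 = 0  ✓
2 ≤ 1 ≤ 8 (triangle on l)  ✗
L = 3 + 5 + 1 = 9 (odd)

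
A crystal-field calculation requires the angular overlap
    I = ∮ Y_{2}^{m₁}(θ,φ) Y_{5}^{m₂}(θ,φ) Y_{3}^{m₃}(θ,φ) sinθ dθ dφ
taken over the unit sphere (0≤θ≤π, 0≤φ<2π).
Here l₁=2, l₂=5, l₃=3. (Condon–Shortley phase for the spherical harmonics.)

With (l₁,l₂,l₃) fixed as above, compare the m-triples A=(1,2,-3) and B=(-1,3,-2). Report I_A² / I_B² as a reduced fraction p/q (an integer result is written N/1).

l's match ⇒ only the (l;m) 3-j factors differ between A and B.
A: triangle coeff Δ(2,5,3) = 1/2310; Σ_t [1,1]: t=1:−1/4320 = -1/4320; (3j)²=1/330 [(2 5 3; 1 2 -3)], sign=-1
B: triangle coeff Δ(2,5,3) = 1/2310; Σ_t [3,3]: t=3:−1/720 = -1/720; (3j)²=8/165 [(2 5 3; -1 3 -2)], sign=+1
I_A²/I_B² = (1/330)/(8/165) = 1/16

1/16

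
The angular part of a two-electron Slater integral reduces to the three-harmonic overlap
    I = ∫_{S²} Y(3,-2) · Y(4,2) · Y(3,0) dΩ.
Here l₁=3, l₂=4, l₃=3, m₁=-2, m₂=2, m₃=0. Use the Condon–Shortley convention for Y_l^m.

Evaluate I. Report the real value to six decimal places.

-0.044418

Rules hold: Σm=0, L=10 even, 1≤3≤7.
N = 7·9·7 = 441
Δ = 4!·2!·4!/11! = 1/34650
Racah Σ t=1..3: t=1:−1/72 t=2:+1/16 t=3:−1/72 = 5/144
⇒ 3j(3 4 3; 0 0 0)² = 2/77, sgn -1
Racah Σ t=3..4: t=3:−1/72 t=4:+1/96 = -1/288
⇒ 3j(3 4 3; -2 2 0)² = 1/462, sgn +1
4πI² = N·(3j₀)²·(3jₘ)² = 3/121
I = -1·√(0.0247934/4π) = -0.04441841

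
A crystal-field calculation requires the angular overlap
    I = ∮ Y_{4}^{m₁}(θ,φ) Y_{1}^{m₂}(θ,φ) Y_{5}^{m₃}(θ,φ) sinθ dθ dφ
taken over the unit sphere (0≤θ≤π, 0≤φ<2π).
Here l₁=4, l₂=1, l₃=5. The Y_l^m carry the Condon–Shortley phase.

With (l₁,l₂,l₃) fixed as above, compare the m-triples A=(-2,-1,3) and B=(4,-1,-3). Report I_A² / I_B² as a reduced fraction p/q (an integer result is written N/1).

28/1

Same 4,1,5: normalisation and zero-m 3j drop out of the ratio.
A: Δ: 0! 8! 2! / 11! → 1/495; sum: t=0:+1/2880 = 1/2880; 3j²(4 1 5; -2 -1 3) = Δ·Π!·Σ² = 28/495  (sign +1)
B: Δ: 0! 8! 2! / 11! → 1/495; sum: t=0:+1/80640 = 1/80640; 3j²(4 1 5; 4 -1 -3) = Δ·Π!·Σ² = 1/495  (sign +1)
I_A²/I_B² = (28/495)/(1/495) = 28/1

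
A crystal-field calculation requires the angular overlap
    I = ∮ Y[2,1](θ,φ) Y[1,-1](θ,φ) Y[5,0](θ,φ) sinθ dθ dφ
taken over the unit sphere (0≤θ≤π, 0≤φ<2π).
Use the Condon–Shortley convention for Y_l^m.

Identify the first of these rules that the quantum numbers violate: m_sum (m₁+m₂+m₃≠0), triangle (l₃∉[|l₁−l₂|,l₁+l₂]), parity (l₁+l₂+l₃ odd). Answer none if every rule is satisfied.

triangle

m₁+m₂+m₃ = 1 − 1 + 0 = 0  ✓
triangle: |2−1|=1 ≤ l₃=5 ≤ 2+1=3  ✗
parity: l₁+l₂+l₃ = 8 is even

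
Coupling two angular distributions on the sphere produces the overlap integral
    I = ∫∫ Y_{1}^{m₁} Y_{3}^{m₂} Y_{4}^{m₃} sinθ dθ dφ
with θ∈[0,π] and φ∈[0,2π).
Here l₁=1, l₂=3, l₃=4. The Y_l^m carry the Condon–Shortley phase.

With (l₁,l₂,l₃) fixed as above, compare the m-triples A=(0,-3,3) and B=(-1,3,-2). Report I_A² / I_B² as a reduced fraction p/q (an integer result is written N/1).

Shared (l₁,l₂,l₃)=(1,3,4): N and (l;000)² cancel in I_A²/I_B².
A: Δ = 0!·2!·6!/9! = 1/252; Racah Σ t=0..0: t=0:+1/720 = 1/720; ⇒ 3j(1 3 4; 0 -3 3)² = 1/36, sgn -1
B: Δ = 0!·2!·6!/9! = 1/252; Racah Σ t=0..0: t=0:+1/1440 = 1/1440; ⇒ 3j(1 3 4; -1 3 -2)² = 1/252, sgn +1
I_A²/I_B² = (1/36)/(1/252) = 7/1

7/1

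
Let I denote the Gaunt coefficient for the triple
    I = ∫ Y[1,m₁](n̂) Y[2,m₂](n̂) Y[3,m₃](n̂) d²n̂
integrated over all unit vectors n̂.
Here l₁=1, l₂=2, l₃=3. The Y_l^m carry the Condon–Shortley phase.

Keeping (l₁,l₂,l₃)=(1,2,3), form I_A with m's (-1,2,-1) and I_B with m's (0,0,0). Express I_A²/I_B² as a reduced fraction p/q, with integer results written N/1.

1/9

Same 1,2,3: normalisation and zero-m 3j drop out of the ratio.
A: Δ: 0! 2! 4! / 7! → 1/105; sum: t=0:+1/48 = 1/48; 3j²(1 2 3; -1 2 -1) = Δ·Π!·Σ² = 1/105  (sign +1)
B: Δ: 0! 2! 4! / 7! → 1/105; sum: t=0:+1/4 = 1/4; 3j²(1 2 3; 0 0 0) = Δ·Π!·Σ² = 3/35  (sign -1)
I_A²/I_B² = (1/105)/(3/35) = 1/9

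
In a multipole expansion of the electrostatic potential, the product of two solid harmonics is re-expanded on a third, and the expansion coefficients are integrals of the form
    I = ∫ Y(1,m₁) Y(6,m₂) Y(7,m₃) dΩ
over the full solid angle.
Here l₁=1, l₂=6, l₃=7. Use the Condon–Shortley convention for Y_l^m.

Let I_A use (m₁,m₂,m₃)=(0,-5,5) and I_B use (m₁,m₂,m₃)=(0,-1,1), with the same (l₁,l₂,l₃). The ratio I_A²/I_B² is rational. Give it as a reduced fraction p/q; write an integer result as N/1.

1/2

Same 1,6,7: normalisation and zero-m 3j drop out of the ratio.
A: Δ: 0! 2! 12! / 15! → 1/1365; sum: t=0:+1/39916800 = 1/39916800; 3j²(1 6 7; 0 -5 5) = Δ·Π!·Σ² = 8/455  (sign +1)
B: Δ: 0! 2! 12! / 15! → 1/1365; sum: t=0:+1/604800 = 1/604800; 3j²(1 6 7; 0 -1 1) = Δ·Π!·Σ² = 16/455  (sign +1)
I_A²/I_B² = (8/455)/(16/455) = 1/2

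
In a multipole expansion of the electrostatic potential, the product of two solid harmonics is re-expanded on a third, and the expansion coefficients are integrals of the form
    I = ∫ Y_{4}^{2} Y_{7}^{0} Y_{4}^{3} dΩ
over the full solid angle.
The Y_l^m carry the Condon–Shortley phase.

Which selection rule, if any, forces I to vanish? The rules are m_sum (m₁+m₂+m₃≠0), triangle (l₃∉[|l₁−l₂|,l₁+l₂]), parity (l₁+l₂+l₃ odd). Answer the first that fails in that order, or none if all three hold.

m_sum

m₁+m₂+m₃ = 2 + 0 + 3 = 5  ✗
triangle: |4−7|=3 ≤ l₃=4 ≤ 4+7=11
parity: l₁+l₂+l₃ = 15 is odd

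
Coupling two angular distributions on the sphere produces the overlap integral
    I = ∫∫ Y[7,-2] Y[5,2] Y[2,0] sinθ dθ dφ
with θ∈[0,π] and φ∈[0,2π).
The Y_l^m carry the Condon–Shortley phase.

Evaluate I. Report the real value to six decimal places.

m-sum 0 ✓  L=14 even ✓  2≤2≤12 ✓
Π(2lᵢ+1) = 15×11×5 = 825
triangle coeff Δ(7,5,2) = 1/15015
Σ_t [5,5]: t=5:−1/57600 = -1/57600
(3j)²=21/715 [(7 5 2; 0 0 0)], sign=-1
Σ_t [7,7]: t=7:−1/120960 = -1/120960
(3j)²=24/1001 [(7 5 2; -2 2 0)], sign=-1
⇒ 4πI² = 1080/1859
I = (+1)√(1080/1859/(4π)) = 0.21501425

0.215014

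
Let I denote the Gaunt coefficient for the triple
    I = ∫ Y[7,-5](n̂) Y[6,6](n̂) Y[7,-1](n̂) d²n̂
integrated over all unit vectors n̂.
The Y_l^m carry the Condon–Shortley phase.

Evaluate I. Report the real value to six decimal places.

0.128174

Rules hold: Σm=0, L=20 even, 1≤7≤13.
N = 15·13·15 = 2925
Δ = 6!·8!·6!/21! = 1/2444321880
Racah Σ t=0..6: t=0:+1/2612736000 t=1:−1/20736000 t=2:+1/1658880 t=3:−1/746496 t=4:+1/1658880 t=5:−1/20736000 t=6:+1/2612736000 = -1/4354560
⇒ 3j(7 6 7; 0 0 0)² = 1000/138567, sgn +1
Racah Σ t=6..6: t=6:+1/746496000 = 1/746496000
⇒ 3j(7 6 7; -5 6 -1)² = 616/62985, sgn +1
4πI² = N·(3j₀)²·(3jₘ)² = 280000/1356277
I = +1·√(0.206448/4π) = 0.12817398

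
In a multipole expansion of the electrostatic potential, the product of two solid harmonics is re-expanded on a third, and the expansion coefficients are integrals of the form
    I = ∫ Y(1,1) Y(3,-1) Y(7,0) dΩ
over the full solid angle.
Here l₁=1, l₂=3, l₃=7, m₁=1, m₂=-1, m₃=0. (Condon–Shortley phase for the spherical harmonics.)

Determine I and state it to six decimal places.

l₃=7 ∉ [2,4] — triangle fails ⇒ I = 0

0.000000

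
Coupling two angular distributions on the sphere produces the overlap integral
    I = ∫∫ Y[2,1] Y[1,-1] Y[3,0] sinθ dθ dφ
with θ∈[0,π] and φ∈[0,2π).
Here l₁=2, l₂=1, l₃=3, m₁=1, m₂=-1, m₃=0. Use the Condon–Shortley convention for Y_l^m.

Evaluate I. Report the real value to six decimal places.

m-sum 0 ✓  L=6 even ✓  1≤3≤3 ✓
Π(2lᵢ+1) = 5×3×7 = 105
triangle coeff Δ(2,1,3) = 1/105
Σ_t [0,0]: t=0:+1/4 = 1/4
(3j)²=3/35 [(2 1 3; 0 0 0)], sign=-1
Σ_t [0,0]: t=0:+1/12 = 1/12
(3j)²=1/35 [(2 1 3; 1 -1 0)], sign=-1
⇒ 4πI² = 9/35
I = (+1)√(9/35/(4π)) = 0.14304817

0.143048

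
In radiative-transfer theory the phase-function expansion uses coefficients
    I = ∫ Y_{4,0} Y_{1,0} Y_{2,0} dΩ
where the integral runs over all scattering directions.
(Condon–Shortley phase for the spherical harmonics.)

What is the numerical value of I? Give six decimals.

0.000000

l₃=2 ∉ [3,5] — triangle fails ⇒ I = 0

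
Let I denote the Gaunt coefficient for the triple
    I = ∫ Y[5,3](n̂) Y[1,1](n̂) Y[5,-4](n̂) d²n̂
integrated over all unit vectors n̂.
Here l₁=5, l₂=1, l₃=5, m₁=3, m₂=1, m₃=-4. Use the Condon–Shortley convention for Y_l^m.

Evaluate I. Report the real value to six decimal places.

L=11 odd ⇒ parity kills the (l;000) factor ⇒ I = 0

0.000000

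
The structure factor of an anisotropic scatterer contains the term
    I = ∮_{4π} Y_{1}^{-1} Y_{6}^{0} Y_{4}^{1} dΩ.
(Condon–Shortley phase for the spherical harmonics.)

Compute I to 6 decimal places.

0.000000

|1−6|≤4≤1+6 violated ⇒ I = 0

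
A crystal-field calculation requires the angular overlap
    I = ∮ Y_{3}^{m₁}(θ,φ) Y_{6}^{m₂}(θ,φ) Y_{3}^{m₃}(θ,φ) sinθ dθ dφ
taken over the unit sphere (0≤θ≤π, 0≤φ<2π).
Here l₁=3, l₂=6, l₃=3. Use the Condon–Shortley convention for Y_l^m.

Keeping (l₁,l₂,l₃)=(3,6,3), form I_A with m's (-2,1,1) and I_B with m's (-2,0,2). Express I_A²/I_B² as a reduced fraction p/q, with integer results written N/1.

35/12

l's match ⇒ only the (l;m) 3-j factors differ between A and B.
A: triangle coeff Δ(3,6,3) = 1/12012; Σ_t [5,5]: t=5:−1/5760 = -1/5760; (3j)²=5/572 [(3 6 3; -2 1 1)], sign=-1
B: triangle coeff Δ(3,6,3) = 1/12012; Σ_t [5,5]: t=5:−1/14400 = -1/14400; (3j)²=3/1001 [(3 6 3; -2 0 2)], sign=+1
I_A²/I_B² = (5/572)/(3/1001) = 35/12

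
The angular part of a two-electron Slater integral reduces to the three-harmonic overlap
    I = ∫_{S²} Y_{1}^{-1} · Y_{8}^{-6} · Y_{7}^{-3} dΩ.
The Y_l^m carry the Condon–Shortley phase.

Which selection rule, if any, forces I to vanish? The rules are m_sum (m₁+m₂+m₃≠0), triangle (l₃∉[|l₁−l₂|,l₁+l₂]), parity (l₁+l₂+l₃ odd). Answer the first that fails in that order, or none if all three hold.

azimuthal sum: -1 − 6 − 3 = -10  ✗
7 ≤ 7 ≤ 9 (triangle on l)
L = 1 + 8 + 7 = 16 (even)

m_sum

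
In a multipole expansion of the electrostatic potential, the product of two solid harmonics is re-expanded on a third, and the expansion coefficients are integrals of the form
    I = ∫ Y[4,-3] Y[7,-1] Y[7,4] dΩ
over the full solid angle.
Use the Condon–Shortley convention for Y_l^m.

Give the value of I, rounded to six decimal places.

-0.140104

Checks pass: Σm=0; 18 even; l₃=7∈[3,11].
(2·4+1)(2·7+1)(2·7+1) = 2025
Δ: 4! 4! 10! / 19! → 1/58198140
sum: t=0:+1/17418240 t=1:−1/622080 t=2:+1/230400 t=3:−1/622080 t=4:+1/17418240 = 1/806400
3j²(4 7 7; 0 0 0) = Δ·Π!·Σ² = 2268/230945  (sign -1)
sum: t=3:−1/4354560 t=4:+1/11612160 = -1/6967296
3j²(4 7 7; -3 -1 4) = Δ·Π!·Σ² = 625/50388  (sign +1)
combine: 4πI² = 2025·2268/230945·625/50388 = 47840625/193947611
take √, sign -1: I = -0.14010424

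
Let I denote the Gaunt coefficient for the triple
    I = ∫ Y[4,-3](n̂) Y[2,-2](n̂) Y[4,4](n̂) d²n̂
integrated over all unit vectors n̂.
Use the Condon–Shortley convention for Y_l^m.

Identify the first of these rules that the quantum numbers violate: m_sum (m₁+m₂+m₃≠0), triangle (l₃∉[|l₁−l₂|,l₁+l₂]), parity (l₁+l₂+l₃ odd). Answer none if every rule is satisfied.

m_sum

m₁+m₂+m₃ = -3 − 2 + 4 = -1  ✗
triangle: |4−2|=2 ≤ l₃=4 ≤ 4+2=6
parity: l₁+l₂+l₃ = 10 is even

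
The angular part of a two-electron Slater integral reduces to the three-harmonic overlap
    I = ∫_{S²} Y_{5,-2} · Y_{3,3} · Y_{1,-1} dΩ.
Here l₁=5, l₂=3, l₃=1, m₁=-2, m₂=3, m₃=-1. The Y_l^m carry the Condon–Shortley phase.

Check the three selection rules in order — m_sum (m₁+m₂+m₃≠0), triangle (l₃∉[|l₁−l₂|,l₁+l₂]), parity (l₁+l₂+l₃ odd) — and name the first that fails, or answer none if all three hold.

triangle

azimuthal sum: -2 + 3 − 1 = 0  ✓
2 ≤ 1 ≤ 8 (triangle on l)  ✗
L = 5 + 3 + 1 = 9 (odd)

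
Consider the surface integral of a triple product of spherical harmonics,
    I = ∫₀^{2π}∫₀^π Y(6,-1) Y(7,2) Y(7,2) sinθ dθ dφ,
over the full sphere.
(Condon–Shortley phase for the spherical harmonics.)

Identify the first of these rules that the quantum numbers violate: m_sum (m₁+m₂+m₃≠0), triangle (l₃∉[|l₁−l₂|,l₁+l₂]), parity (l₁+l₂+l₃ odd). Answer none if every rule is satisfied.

azimuthal sum: -1 + 2 + 2 = 3  ✗
1 ≤ 7 ≤ 13 (triangle on l)
L = 6 + 7 + 7 = 20 (even)

m_sum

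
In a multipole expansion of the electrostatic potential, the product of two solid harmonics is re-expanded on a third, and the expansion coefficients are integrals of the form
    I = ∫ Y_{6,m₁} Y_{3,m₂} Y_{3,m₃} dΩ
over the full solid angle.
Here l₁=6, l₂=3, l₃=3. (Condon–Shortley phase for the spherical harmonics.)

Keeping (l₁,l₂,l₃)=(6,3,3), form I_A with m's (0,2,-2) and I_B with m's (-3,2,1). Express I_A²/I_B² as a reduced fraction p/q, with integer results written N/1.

2/21

Shared (l₁,l₂,l₃)=(6,3,3): N and (l;000)² cancel in I_A²/I_B².
A: Δ = 6!·6!·0!/13! = 1/12012; Racah Σ t=5..5: t=5:−1/14400 = -1/14400; ⇒ 3j(6 3 3; 0 2 -2)² = 3/1001, sgn +1
B: Δ = 6!·6!·0!/13! = 1/12012; Racah Σ t=5..5: t=5:−1/5760 = -1/5760; ⇒ 3j(6 3 3; -3 2 1)² = 9/286, sgn -1
I_A²/I_B² = (3/1001)/(9/286) = 2/21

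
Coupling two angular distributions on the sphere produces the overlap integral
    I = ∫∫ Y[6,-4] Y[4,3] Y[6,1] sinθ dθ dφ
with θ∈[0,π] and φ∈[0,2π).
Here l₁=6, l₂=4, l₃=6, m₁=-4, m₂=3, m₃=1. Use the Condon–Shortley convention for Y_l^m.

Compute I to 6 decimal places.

-0.154578

Rules hold: Σm=0, L=16 even, 2≤6≤10.
N = 13·9·13 = 1521
Δ = 4!·8!·4!/17! = 1/15315300
Racah Σ t=0..4: t=0:+1/829440 t=1:−1/25920 t=2:+1/9216 t=3:−1/25920 t=4:+1/829440 = 7/207360
⇒ 3j(6 4 6; 0 0 0)² = 28/2431, sgn +1
Racah Σ t=3..4: t=3:−1/725760 t=4:+1/207360 = 1/290304
⇒ 3j(6 4 6; -4 3 1)² = 125/7293, sgn -1
4πI² = N·(3j₀)²·(3jₘ)² = 10500/34969
I = -1·√(0.300266/4π) = -0.15457815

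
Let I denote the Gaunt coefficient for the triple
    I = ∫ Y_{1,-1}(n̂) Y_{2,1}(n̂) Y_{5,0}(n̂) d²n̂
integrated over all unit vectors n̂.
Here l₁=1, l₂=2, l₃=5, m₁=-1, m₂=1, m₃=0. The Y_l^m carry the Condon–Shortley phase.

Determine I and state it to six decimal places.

0.000000

|1−2|≤5≤1+2 violated ⇒ I = 0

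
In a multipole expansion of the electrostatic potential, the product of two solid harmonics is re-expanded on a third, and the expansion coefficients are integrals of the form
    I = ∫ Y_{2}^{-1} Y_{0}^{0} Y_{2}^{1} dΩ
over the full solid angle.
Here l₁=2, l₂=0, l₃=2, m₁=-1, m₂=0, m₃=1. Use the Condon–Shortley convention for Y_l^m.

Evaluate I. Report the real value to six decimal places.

-0.282095

Checks pass: Σm=0; 4 even; l₃=2∈[2,2].
(2·2+1)(2·0+1)(2·2+1) = 25
Δ: 0! 4! 0! / 5! → 1/5
sum: t=0:+1/4 = 1/4
3j²(2 0 2; 0 0 0) = Δ·Π!·Σ² = 1/5  (sign +1)
sum: t=0:+1/6 = 1/6
3j²(2 0 2; -1 0 1) = Δ·Π!·Σ² = 1/5  (sign -1)
combine: 4πI² = 25·1/5·1/5 = 1/1
take √, sign -1: I = -0.28209479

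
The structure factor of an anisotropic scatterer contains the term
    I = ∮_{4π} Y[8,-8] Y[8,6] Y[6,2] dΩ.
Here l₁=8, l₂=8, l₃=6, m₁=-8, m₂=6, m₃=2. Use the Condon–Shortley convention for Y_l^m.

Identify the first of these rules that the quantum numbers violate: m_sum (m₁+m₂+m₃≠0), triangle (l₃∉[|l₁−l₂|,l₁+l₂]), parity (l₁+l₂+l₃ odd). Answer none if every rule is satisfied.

none

azimuthal sum: -8 + 6 + 2 = 0  ✓
0 ≤ 6 ≤ 16 (triangle on l)  ✓
L = 8 + 8 + 6 = 22 (even)  ✓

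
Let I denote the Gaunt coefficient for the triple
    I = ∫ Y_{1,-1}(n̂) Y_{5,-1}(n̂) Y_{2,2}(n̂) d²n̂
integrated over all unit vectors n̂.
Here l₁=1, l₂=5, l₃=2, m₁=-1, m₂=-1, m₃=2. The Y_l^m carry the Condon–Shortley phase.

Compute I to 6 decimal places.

0.000000

l₃=2 ∉ [4,6] — triangle fails ⇒ I = 0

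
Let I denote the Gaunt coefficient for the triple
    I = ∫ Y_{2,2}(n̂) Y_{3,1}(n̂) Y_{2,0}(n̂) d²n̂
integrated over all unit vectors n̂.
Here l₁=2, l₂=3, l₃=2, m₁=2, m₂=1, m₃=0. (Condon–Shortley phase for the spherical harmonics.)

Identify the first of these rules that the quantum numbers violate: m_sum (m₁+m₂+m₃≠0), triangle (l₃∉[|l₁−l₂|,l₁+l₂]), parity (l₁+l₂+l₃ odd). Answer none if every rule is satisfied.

Σmᵢ = 3  ✗
l₃∈[|l₁−l₂|,l₁+l₂]=[1,5], have l₃=2
Σlᵢ = 7 ⇒ odd

m_sum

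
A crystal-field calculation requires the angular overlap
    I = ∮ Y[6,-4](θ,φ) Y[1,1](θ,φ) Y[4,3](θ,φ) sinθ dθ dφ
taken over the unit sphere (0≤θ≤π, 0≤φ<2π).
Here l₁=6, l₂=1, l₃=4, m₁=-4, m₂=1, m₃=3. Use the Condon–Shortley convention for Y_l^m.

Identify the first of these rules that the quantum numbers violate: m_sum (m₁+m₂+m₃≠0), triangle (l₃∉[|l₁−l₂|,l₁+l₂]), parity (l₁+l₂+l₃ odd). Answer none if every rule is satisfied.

triangle

azimuthal sum: -4 + 1 + 3 = 0  ✓
5 ≤ 4 ≤ 7 (triangle on l)  ✗
L = 6 + 1 + 4 = 11 (odd)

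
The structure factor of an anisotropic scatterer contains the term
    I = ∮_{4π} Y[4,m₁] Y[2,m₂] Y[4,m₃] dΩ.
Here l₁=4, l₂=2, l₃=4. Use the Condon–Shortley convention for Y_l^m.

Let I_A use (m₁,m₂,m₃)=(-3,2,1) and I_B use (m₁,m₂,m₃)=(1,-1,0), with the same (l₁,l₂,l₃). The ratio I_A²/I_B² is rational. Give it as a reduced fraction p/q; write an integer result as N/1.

63/5

l's match ⇒ only the (l;m) 3-j factors differ between A and B.
A: triangle coeff Δ(4,2,4) = 1/13860; Σ_t [2,2]: t=2:+1/480 = 1/480; (3j)²=3/110 [(4 2 4; -3 2 1)], sign=-1
B: triangle coeff Δ(4,2,4) = 1/13860; Σ_t [0,1]: t=0:+1/72 t=1:−1/96 = 1/288; (3j)²=1/462 [(4 2 4; 1 -1 0)], sign=+1
I_A²/I_B² = (3/110)/(1/462) = 63/5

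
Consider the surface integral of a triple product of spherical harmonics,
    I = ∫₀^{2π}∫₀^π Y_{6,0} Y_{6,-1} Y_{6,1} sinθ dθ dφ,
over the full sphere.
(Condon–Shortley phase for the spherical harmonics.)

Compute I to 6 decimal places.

Rules hold: Σm=0, L=18 even, 0≤6≤12.
N = 13·13·13 = 2197
Δ = 6!·6!·6!/19! = 1/325909584
Racah Σ t=0..6: t=0:+1/373248000 t=1:−1/1728000 t=2:+1/110592 t=3:−1/46656 t=4:+1/110592 t=5:−1/1728000 t=6:+1/373248000 = -7/1555200
⇒ 3j(6 6 6; 0 0 0)² = 400/46189, sgn -1
Racah Σ t=0..5: t=0:+1/62208000 t=1:−1/691200 t=2:+1/82944 t=3:−1/62208 t=4:+1/276480 t=5:−1/10368000 = -1/518400
⇒ 3j(6 6 6; 0 -1 1)² = 100/46189, sgn +1
4πI² = N·(3j₀)²·(3jₘ)² = 520000/12623809
I = -1·√(0.041192/4π) = -0.05725343

-0.057253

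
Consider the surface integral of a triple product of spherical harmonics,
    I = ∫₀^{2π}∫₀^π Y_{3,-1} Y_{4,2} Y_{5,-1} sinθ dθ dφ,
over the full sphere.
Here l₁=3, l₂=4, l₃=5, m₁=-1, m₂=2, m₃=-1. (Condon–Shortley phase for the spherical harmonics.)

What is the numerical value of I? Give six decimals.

Rules hold: Σm=0, L=12 even, 1≤5≤7.
N = 7·9·11 = 693
Δ = 2!·4!·6!/13! = 1/180180
Racah Σ t=0..2: t=0:+1/576 t=1:−1/144 t=2:+1/576 = -1/288
⇒ 3j(3 4 5; 0 0 0)² = 20/1001, sgn +1
Racah Σ t=0..2: t=0:+1/34560 t=1:−1/720 t=2:+1/384 = 43/34560
⇒ 3j(3 4 5; -1 2 -1)² = 1849/180180, sgn +1
4πI² = N·(3j₀)²·(3jₘ)² = 1849/13013
I = +1·√(0.142089/4π) = 0.10633465

0.106335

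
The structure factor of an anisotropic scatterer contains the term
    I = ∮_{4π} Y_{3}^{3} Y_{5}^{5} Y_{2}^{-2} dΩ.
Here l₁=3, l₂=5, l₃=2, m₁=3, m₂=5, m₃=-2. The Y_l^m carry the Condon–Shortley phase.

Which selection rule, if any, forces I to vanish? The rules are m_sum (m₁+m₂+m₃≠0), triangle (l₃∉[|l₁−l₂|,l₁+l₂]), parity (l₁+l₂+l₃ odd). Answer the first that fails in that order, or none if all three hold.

m_sum

m₁+m₂+m₃ = 3 + 5 − 2 = 6  ✗
triangle: |3−5|=2 ≤ l₃=2 ≤ 3+5=8
parity: l₁+l₂+l₃ = 10 is even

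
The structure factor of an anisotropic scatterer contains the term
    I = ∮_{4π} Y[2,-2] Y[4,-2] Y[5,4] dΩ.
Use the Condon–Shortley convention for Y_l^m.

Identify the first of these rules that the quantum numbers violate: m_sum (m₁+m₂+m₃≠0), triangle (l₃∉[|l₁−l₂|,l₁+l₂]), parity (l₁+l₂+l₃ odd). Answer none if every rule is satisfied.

Σmᵢ = 0  ✓
l₃∈[|l₁−l₂|,l₁+l₂]=[2,6], have l₃=5  ✓
Σlᵢ = 11 ⇒ odd  ✗

parity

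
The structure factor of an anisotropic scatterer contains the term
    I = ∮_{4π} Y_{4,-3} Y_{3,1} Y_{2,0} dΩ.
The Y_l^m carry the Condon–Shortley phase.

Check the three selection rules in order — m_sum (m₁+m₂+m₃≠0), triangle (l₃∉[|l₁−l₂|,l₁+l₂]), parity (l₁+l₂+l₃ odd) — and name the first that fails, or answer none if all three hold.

m_sum

Σmᵢ = -2  ✗
l₃∈[|l₁−l₂|,l₁+l₂]=[1,7], have l₃=2
Σlᵢ = 9 ⇒ odd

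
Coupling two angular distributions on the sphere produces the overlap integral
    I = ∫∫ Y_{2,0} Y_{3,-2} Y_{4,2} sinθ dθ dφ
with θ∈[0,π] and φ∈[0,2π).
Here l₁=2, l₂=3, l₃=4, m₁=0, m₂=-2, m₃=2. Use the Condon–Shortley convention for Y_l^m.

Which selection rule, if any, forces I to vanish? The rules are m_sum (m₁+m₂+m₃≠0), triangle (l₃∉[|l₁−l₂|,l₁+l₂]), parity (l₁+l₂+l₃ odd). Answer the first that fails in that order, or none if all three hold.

azimuthal sum: 0 − 2 + 2 = 0  ✓
1 ≤ 4 ≤ 5 (triangle on l)  ✓
L = 2 + 3 + 4 = 9 (odd)  ✗

parity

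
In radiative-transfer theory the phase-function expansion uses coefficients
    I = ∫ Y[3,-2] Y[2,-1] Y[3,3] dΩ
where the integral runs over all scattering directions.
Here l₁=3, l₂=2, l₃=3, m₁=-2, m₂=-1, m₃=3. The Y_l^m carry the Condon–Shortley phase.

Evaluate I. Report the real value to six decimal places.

-0.210261

Checks pass: Σm=0; 8 even; l₃=3∈[1,5].
(2·3+1)(2·2+1)(2·3+1) = 245
Δ: 2! 4! 2! / 9! → 1/3780
sum: t=0:+1/24 t=1:−1/4 t=2:+1/24 = -1/6
3j²(3 2 3; 0 0 0) = Δ·Π!·Σ² = 4/105  (sign +1)
sum: t=1:−1/48 = -1/48
3j²(3 2 3; -2 -1 3) = Δ·Π!·Σ² = 5/84  (sign -1)
combine: 4πI² = 245·4/105·5/84 = 5/9
take √, sign -1: I = -0.21026104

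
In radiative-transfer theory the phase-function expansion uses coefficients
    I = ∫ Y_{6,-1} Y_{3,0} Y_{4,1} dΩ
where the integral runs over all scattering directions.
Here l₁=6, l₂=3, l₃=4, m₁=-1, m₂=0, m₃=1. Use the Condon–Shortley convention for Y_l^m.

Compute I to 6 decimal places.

0.000000

l₁+l₂+l₃=13 is odd: 3j(l;000)=0 ⇒ I=0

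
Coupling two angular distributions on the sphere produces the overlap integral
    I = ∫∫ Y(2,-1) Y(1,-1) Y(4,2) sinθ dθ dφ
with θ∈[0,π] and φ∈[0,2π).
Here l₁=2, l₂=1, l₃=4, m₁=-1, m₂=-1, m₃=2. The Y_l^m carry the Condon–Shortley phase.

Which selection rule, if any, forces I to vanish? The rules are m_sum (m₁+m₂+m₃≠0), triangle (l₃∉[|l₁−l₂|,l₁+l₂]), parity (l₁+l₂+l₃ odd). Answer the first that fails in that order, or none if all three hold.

azimuthal sum: -1 − 1 + 2 = 0  ✓
1 ≤ 4 ≤ 3 (triangle on l)  ✗
L = 2 + 1 + 4 = 7 (odd)

triangle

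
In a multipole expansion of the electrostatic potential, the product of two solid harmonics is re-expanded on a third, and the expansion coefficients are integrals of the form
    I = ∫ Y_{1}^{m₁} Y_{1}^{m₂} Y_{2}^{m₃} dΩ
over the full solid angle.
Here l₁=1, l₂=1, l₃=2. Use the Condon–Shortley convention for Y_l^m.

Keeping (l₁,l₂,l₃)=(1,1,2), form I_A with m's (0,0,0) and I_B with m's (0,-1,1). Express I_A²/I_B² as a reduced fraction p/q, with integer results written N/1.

4/3

Shared (l₁,l₂,l₃)=(1,1,2): N and (l;000)² cancel in I_A²/I_B².
A: Δ = 0!·2!·2!/5! = 1/30; Racah Σ t=0..0: t=0:+1/1 = 1/1; ⇒ 3j(1 1 2; 0 0 0)² = 2/15, sgn +1
B: Δ = 0!·2!·2!/5! = 1/30; Racah Σ t=0..0: t=0:+1/2 = 1/2; ⇒ 3j(1 1 2; 0 -1 1)² = 1/10, sgn -1
I_A²/I_B² = (2/15)/(1/10) = 4/3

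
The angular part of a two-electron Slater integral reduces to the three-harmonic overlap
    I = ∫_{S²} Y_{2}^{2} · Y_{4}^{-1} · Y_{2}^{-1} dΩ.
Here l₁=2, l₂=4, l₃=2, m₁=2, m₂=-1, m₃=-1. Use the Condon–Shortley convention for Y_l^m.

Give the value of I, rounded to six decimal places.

m-sum 0 ✓  L=8 even ✓  2≤2≤6 ✓
Π(2lᵢ+1) = 5×9×5 = 225
triangle coeff Δ(2,4,2) = 1/630
Σ_t [2,2]: t=2:+1/16 = 1/16
(3j)²=2/35 [(2 4 2; 0 0 0)], sign=+1
Σ_t [0,0]: t=0:+1/144 = 1/144
(3j)²=1/126 [(2 4 2; 2 -1 -1)], sign=-1
⇒ 4πI² = 5/49
I = (-1)√(5/49/(4π)) = -0.09011188

-0.090112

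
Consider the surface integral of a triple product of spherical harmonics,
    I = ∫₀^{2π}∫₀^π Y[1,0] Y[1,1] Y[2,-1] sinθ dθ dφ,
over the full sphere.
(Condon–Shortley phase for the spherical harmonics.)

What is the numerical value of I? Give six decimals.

m-sum 0 ✓  L=4 even ✓  0≤2≤2 ✓
Π(2lᵢ+1) = 3×3×5 = 45
triangle coeff Δ(1,1,2) = 1/30
Σ_t [0,0]: t=0:+1/1 = 1/1
(3j)²=2/15 [(1 1 2; 0 0 0)], sign=+1
Σ_t [0,0]: t=0:+1/2 = 1/2
(3j)²=1/10 [(1 1 2; 0 1 -1)], sign=-1
⇒ 4πI² = 3/5
I = (-1)√(3/5/(4π)) = -0.21850969

-0.218510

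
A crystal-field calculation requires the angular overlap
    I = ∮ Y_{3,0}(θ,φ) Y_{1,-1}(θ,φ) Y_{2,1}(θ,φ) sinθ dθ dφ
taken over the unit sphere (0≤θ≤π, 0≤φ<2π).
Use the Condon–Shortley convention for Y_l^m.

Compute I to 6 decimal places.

0.143048

Rules hold: Σm=0, L=6 even, 2≤2≤4.
N = 7·3·5 = 105
Δ = 2!·4!·0!/7! = 1/105
Racah Σ t=1..1: t=1:−1/4 = -1/4
⇒ 3j(3 1 2; 0 0 0)² = 3/35, sgn -1
Racah Σ t=0..0: t=0:+1/12 = 1/12
⇒ 3j(3 1 2; 0 -1 1)² = 1/35, sgn -1
4πI² = N·(3j₀)²·(3jₘ)² = 9/35
I = +1·√(0.257143/4π) = 0.14304817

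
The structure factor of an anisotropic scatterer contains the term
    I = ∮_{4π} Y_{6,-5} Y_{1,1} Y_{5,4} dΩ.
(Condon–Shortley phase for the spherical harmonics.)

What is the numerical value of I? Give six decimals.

Rules hold: Σm=0, L=12 even, 5≤5≤7.
N = 13·3·11 = 429
Δ = 2!·10!·0!/13! = 1/858
Racah Σ t=1..1: t=1:−1/14400 = -1/14400
⇒ 3j(6 1 5; 0 0 0)² = 6/143, sgn +1
Racah Σ t=2..2: t=2:+1/725760 = 1/725760
⇒ 3j(6 1 5; -5 1 4)² = 5/78, sgn -1
4πI² = N·(3j₀)²·(3jₘ)² = 15/13
I = -1·√(1.15385/4π) = -0.30301841

-0.303018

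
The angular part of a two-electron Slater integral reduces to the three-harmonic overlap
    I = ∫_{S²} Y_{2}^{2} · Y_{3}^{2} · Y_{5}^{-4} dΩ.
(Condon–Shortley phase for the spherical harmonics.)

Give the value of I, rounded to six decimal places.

m-sum 0 ✓  L=10 even ✓  1≤5≤5 ✓
Π(2lᵢ+1) = 5×7×11 = 385
triangle coeff Δ(2,3,5) = 1/2310
Σ_t [0,0]: t=0:+1/144 = 1/144
(3j)²=10/231 [(2 3 5; 0 0 0)], sign=-1
Σ_t [0,0]: t=0:+1/2880 = 1/2880
(3j)²=3/55 [(2 3 5; 2 2 -4)], sign=-1
⇒ 4πI² = 10/11
I = (+1)√(10/11/(4π)) = 0.26896683

0.268967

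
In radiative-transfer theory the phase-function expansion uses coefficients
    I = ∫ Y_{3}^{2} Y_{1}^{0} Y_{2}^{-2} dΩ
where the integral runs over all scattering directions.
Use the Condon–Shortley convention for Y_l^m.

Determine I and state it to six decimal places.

Checks pass: Σm=0; 6 even; l₃=2∈[2,4].
(2·3+1)(2·1+1)(2·2+1) = 105
Δ: 2! 4! 0! / 7! → 1/105
sum: t=1:−1/4 = -1/4
3j²(3 1 2; 0 0 0) = Δ·Π!·Σ² = 3/35  (sign -1)
sum: t=1:−1/24 = -1/24
3j²(3 1 2; 2 0 -2) = Δ·Π!·Σ² = 1/21  (sign -1)
combine: 4πI² = 105·3/35·1/21 = 3/7
take √, sign +1: I = 0.18467439

0.184674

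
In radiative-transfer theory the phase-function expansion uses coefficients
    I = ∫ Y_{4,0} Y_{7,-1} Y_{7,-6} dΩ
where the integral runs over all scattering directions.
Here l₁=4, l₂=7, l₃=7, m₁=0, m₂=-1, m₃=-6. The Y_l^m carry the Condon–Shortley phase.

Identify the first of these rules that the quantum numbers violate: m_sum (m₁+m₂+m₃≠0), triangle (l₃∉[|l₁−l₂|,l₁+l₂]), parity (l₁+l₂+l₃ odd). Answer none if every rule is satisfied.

m₁+m₂+m₃ = 0 − 1 − 6 = -7  ✗
triangle: |4−7|=3 ≤ l₃=7 ≤ 4+7=11
parity: l₁+l₂+l₃ = 18 is even

m_sum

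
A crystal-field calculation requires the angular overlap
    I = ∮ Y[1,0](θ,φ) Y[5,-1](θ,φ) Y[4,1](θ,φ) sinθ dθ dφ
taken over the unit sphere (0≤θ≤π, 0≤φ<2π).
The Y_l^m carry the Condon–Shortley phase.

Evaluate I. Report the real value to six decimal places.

Rules hold: Σm=0, L=10 even, 4≤4≤6.
N = 3·11·9 = 297
Δ = 2!·0!·8!/11! = 1/495
Racah Σ t=1..1: t=1:−1/576 = -1/576
⇒ 3j(1 5 4; 0 0 0)² = 5/99, sgn -1
Racah Σ t=1..1: t=1:−1/720 = -1/720
⇒ 3j(1 5 4; 0 -1 1)² = 8/165, sgn +1
4πI² = N·(3j₀)²·(3jₘ)² = 8/11
I = -1·√(0.727273/4π) = -0.24057125

-0.240571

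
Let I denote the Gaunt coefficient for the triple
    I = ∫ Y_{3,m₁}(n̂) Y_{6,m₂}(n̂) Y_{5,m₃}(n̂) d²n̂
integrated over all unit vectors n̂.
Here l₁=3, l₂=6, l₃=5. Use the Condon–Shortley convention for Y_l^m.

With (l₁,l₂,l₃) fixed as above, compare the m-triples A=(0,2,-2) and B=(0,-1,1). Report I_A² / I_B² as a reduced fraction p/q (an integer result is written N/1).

8/35

l's match ⇒ only the (l;m) 3-j factors differ between A and B.
A: triangle coeff Δ(3,6,5) = 1/675675; Σ_t [1,3]: t=1:−1/60480 t=2:+1/5760 t=3:−1/8640 = 1/24192; (3j)²=8/3003 [(3 6 5; 0 2 -2)], sign=-1
B: triangle coeff Δ(3,6,5) = 1/675675; Σ_t [1,3]: t=1:−1/6912 t=2:+1/2880 t=3:−1/17280 = 1/6912; (3j)²=5/429 [(3 6 5; 0 -1 1)], sign=+1
I_A²/I_B² = (8/3003)/(5/429) = 8/35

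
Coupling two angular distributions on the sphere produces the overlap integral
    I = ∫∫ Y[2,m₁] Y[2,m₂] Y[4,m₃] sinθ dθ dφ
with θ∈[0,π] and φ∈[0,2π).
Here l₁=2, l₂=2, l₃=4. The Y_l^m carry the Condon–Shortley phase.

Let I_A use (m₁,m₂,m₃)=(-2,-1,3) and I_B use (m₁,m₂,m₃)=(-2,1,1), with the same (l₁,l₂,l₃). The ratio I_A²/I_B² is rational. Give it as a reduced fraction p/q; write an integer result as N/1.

Same 2,2,4: normalisation and zero-m 3j drop out of the ratio.
A: Δ: 0! 4! 4! / 9! → 1/630; sum: t=0:+1/144 = 1/144; 3j²(2 2 4; -2 -1 3) = Δ·Π!·Σ² = 1/18  (sign -1)
B: Δ: 0! 4! 4! / 9! → 1/630; sum: t=0:+1/144 = 1/144; 3j²(2 2 4; -2 1 1) = Δ·Π!·Σ² = 1/126  (sign -1)
I_A²/I_B² = (1/18)/(1/126) = 7/1

7/1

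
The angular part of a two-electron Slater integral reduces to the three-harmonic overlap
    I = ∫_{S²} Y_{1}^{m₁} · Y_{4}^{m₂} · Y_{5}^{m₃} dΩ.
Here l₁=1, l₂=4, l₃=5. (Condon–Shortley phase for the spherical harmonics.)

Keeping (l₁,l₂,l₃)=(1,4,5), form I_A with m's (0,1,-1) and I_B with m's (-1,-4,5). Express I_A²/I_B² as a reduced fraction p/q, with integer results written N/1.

8/15

l's match ⇒ only the (l;m) 3-j factors differ between A and B.
A: triangle coeff Δ(1,4,5) = 1/495; Σ_t [0,0]: t=0:+1/720 = 1/720; (3j)²=8/165 [(1 4 5; 0 1 -1)], sign=+1
B: triangle coeff Δ(1,4,5) = 1/495; Σ_t [0,0]: t=0:+1/80640 = 1/80640; (3j)²=1/11 [(1 4 5; -1 -4 5)], sign=+1
I_A²/I_B² = (8/165)/(1/11) = 8/15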